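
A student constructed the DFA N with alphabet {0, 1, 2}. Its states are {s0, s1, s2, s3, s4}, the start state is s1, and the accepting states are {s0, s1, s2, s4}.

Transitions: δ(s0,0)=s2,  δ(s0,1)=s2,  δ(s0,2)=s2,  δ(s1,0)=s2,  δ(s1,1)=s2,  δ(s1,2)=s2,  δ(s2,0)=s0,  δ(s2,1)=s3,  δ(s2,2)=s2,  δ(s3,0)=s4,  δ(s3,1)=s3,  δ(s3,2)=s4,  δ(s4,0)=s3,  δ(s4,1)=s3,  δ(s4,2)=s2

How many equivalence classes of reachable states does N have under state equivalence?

4

All states are reachable from the start state.
Start with accepting vs non-accepting: {s0,s1,s2,s4} | {s3}.
On input 0, block {s0,s1,s2,s4} splits into {s0,s1,s2} and {s4}.
Split {s0,s1,s2} by δ(·,1) → {s0,s1} and {s2}.
Stable partition: {s0,s1} | {s3} | {s4} | {s2} — 4 equivalence classes.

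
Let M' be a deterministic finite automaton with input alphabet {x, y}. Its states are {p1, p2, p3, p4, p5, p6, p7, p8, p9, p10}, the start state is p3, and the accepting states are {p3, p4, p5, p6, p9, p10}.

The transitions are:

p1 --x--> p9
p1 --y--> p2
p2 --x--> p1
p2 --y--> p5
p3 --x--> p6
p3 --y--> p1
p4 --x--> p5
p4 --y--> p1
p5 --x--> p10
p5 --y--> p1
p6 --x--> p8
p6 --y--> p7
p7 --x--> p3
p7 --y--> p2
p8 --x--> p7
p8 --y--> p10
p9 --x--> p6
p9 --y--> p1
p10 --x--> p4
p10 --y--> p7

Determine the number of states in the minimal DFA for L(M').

Initial partition by acceptance: {p3,p4,p5,p6,p9,p10} | {p1,p2,p7,p8}.
Split {p3,p4,p5,p6,p9,p10} by δ(·,x) → {p3,p4,p5,p9,p10} and {p6}.
On input x, block {p3,p4,p5,p9,p10} splits into {p4,p5,p10} and {p3,p9}.
Refine {p1,p2,p7,p8} on symbol x: members go to different blocks, giving {p1,p7} and {p2,p8}.
No further refinement is possible. Final partition (5 blocks): {p4,p5,p10} | {p1,p7} | {p6} | {p3,p9} | {p2,p8}.

5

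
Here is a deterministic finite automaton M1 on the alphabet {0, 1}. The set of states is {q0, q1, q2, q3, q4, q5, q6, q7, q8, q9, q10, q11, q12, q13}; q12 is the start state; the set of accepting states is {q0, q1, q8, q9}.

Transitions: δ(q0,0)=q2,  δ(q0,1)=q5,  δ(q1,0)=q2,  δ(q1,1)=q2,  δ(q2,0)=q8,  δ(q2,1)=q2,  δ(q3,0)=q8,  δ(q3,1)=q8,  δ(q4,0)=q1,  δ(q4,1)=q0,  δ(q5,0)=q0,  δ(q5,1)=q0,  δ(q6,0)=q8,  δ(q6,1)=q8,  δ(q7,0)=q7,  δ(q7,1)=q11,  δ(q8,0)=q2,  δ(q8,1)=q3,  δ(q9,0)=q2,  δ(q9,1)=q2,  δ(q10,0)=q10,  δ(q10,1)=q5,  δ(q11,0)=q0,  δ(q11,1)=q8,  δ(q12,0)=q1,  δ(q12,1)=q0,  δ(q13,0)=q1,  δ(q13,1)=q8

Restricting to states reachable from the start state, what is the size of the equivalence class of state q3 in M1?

First remove the unreachable states {q4,q6,q7,q9,q10,q11,q13}; 7 states remain.
Initial partition by acceptance: {q0,q1,q8} | {q2,q3,q5,q12}.
Refine {q2,q3,q5,q12} on symbol 1: members go to different blocks, giving {q3,q5,q12} and {q2}.
Split {q0,q1,q8} by δ(·,1) → {q0,q8} and {q1}.
Split {q3,q5,q12} by δ(·,0) → {q3,q5} and {q12}.
Stable partition: {q0,q8} | {q3,q5} | {q2} | {q1} | {q12} — 5 equivalence classes.
The equivalence class containing q3 is {q3,q5}, of size 2.

2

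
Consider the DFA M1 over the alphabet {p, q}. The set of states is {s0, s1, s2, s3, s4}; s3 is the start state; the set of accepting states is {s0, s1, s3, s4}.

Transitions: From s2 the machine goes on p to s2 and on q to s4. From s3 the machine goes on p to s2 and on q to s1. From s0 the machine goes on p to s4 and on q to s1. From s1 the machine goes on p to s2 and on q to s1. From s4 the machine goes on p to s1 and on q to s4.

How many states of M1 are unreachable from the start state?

1

BFS from s3 reaches {s1, s2, s3, s4}; the 1 state(s) s0 are never visited.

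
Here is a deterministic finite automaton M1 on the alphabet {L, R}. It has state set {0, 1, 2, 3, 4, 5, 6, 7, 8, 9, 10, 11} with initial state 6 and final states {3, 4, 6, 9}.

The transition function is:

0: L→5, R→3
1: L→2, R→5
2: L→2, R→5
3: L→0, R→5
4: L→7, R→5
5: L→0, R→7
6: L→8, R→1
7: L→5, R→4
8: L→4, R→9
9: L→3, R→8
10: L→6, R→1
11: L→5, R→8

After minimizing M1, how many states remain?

First remove the unreachable states {10,11}; 10 states remain.
P0 = {3,4,6,9} | {0,1,2,5,7,8}.
Split {3,4,6,9} by δ(·,L) → {3,4,6} and {9}.
Split {0,1,2,5,7,8} by δ(·,L) → {0,1,2,5,7} and {8}.
Split {3,4,6} by δ(·,L) → {3,4} and {6}.
Refine {0,1,2,5,7} on symbol R: members go to different blocks, giving {1,2,5} and {0,7}.
Refine {1,2,5} on symbol L: members go to different blocks, giving {1,2} and {5}.
Stable partition: {3,4} | {1,2} | {9} | {8} | {6} | {0,7} | {5} — 7 equivalence classes.

7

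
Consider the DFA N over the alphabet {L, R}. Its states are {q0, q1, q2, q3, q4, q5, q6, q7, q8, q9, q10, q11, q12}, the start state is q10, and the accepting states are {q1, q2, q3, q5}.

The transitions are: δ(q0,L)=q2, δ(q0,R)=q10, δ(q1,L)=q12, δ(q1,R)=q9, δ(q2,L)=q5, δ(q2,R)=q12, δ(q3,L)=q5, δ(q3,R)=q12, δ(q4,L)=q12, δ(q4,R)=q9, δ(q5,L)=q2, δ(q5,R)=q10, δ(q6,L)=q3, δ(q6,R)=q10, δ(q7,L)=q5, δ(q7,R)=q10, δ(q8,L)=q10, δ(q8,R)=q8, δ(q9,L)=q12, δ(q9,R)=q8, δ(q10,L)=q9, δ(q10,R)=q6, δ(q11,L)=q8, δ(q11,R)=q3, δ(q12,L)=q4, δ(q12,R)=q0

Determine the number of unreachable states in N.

Starting at q10 and following transitions, the reachable set is {q0, q2, q3, q4, q5, q6, q8, q9, q10, q12}. That leaves q1, q7, q11 unreachable — 3 in total.

3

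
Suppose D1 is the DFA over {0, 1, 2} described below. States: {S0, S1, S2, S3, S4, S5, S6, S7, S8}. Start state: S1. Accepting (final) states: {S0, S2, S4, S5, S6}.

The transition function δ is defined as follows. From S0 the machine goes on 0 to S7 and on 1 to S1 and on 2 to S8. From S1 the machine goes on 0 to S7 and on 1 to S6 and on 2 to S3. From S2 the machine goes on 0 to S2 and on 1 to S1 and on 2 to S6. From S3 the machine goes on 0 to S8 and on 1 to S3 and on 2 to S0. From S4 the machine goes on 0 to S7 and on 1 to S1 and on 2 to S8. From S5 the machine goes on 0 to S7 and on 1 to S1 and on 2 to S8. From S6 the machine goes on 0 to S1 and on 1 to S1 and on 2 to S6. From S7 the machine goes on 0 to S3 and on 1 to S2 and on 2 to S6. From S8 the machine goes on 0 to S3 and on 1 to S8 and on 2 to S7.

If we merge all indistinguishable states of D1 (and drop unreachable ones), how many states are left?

7

First remove the unreachable states {S4,S5}; 7 states remain.
Start with accepting vs non-accepting: {S0,S2,S6} | {S1,S3,S7,S8}.
Refine {S0,S2,S6} on symbol 0: members go to different blocks, giving {S0,S6} and {S2}.
On input 2, block {S0,S6} splits into {S0} and {S6}.
Refine {S1,S3,S7,S8} on symbol 1: members go to different blocks, giving {S3,S8} and {S1} and {S7}.
Refine {S3,S8} on symbol 2: members go to different blocks, giving {S3} and {S8}.
No further refinement is possible. Final partition (7 blocks): {S0} | {S3} | {S2} | {S6} | {S1} | {S7} | {S8}.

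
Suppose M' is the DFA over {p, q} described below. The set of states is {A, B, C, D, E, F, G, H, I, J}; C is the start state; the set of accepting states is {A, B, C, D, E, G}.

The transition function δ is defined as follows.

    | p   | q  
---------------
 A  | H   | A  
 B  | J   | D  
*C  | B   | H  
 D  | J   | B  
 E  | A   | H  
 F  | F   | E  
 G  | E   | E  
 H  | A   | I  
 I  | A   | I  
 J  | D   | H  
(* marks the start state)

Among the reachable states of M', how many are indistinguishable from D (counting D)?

3

First remove the unreachable states {E,F,G}; 7 states remain.
Initial partition by acceptance: {A,B,C,D} | {H,I,J}.
Split {A,B,C,D} by δ(·,p) → {A,B,D} and {C}.
Stable partition: {A,B,D} | {H,I,J} | {C} — 3 equivalence classes.
State D belongs to the block {A,B,D}, which has 3 states.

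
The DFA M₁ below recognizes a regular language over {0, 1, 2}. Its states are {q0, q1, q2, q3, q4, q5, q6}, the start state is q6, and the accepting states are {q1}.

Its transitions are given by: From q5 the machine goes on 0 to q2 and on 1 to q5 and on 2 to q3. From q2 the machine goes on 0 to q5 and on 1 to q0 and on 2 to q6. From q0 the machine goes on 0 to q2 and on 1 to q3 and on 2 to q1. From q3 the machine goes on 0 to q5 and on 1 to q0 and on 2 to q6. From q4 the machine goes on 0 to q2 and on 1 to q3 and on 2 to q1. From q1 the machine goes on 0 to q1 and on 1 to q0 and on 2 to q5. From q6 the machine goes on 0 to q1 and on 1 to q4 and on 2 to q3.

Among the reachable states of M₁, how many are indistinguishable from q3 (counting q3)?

P0 = {q1} | {q0,q2,q3,q4,q5,q6}.
On input 0, block {q0,q2,q3,q4,q5,q6} splits into {q0,q2,q3,q4,q5} and {q6}.
Split {q0,q2,q3,q4,q5} by δ(·,2) → {q0,q4} and {q2,q3} and {q5}.
No further refinement is possible. Final partition (5 blocks): {q1} | {q0,q4} | {q6} | {q2,q3} | {q5}.
State q3 belongs to the block {q2,q3}, which has 2 states.

2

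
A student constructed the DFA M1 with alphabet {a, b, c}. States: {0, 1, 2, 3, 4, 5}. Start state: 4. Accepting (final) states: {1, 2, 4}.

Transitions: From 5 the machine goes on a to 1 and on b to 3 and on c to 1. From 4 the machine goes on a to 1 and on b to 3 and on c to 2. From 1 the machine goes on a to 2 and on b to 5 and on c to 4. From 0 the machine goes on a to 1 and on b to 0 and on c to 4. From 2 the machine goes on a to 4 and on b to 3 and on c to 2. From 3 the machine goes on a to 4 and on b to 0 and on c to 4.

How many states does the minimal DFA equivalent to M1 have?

Start with accepting vs non-accepting: {1,2,4} | {0,3,5}.
The partition is now stable with 2 blocks: {1,2,4} | {0,3,5}.

2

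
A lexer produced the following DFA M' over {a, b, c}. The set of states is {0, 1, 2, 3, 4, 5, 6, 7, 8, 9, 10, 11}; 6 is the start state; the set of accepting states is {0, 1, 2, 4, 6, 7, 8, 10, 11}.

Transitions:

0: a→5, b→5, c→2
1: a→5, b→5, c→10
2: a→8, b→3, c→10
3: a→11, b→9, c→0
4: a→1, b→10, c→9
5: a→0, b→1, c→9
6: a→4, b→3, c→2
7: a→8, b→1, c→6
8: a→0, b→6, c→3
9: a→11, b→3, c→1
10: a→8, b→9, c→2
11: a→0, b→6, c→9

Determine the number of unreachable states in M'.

BFS from 6 reaches {0, 1, 2, 3, 4, 5, 6, 8, 9, 10, 11}; the 1 state(s) 7 are never visited.

1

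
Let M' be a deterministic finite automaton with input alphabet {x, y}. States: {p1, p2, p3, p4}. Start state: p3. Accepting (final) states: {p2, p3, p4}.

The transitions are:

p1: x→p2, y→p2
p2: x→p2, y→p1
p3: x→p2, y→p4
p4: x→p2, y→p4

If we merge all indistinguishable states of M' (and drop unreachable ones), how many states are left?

3

All states are reachable from the start state.
P0 = {p2,p3,p4} | {p1}.
On input y, block {p2,p3,p4} splits into {p3,p4} and {p2}.
Stable partition: {p3,p4} | {p1} | {p2} — 3 equivalence classes.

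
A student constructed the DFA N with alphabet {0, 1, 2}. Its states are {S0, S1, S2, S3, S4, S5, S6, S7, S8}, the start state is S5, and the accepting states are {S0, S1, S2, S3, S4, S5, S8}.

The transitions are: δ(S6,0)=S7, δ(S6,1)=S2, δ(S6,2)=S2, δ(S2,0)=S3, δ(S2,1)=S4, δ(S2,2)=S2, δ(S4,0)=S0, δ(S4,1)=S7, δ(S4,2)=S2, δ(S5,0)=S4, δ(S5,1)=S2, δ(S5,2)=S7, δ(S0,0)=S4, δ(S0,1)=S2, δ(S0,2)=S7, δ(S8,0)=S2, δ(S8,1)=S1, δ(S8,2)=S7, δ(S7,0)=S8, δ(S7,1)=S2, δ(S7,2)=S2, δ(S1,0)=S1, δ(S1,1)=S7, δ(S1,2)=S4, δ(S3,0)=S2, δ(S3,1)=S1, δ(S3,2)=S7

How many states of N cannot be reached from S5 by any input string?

1

BFS from S5 reaches {S0, S1, S2, S3, S4, S5, S7, S8}; the 1 state(s) S6 are never visited.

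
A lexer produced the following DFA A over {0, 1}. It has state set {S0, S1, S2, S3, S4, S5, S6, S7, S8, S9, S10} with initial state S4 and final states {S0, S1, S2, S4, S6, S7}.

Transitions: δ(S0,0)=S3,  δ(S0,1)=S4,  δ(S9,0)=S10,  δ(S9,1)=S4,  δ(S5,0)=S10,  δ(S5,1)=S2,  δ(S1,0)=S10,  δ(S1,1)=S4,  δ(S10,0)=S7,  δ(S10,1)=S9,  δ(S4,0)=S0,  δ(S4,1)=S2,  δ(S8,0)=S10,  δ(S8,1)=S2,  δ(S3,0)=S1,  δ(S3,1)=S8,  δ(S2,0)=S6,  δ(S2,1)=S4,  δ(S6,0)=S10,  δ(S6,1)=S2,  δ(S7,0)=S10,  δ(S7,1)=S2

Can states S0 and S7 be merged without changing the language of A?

States {S5} cannot be reached from the start state, so discard them.
Start with accepting vs non-accepting: {S0,S1,S2,S4,S6,S7} | {S3,S8,S9,S10}.
On input 0, block {S0,S1,S2,S4,S6,S7} splits into {S0,S1,S6,S7} and {S2,S4}.
Refine {S3,S8,S9,S10} on symbol 0: members go to different blocks, giving {S3,S10} and {S8,S9}.
Stable partition: {S0,S1,S6,S7} | {S3,S10} | {S2,S4} | {S8,S9} — 4 equivalence classes.
S0 and S7 lie in the same block of the stable partition, so they are equivalent — no string distinguishes them.

Yes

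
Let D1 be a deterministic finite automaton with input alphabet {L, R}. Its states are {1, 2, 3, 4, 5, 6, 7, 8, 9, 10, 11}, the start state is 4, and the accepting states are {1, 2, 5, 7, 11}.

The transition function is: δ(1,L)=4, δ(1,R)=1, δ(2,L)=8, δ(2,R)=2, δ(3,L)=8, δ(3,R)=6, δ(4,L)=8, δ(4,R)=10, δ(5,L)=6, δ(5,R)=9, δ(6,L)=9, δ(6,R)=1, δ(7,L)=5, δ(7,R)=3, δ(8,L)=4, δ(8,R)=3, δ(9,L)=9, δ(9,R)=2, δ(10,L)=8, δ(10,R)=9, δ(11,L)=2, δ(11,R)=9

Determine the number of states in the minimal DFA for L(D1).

First remove the unreachable states {5,7,11}; 8 states remain.
Initial partition by acceptance: {1,2} | {3,4,6,8,9,10}.
Split {3,4,6,8,9,10} by δ(·,R) → {3,4,8,10} and {6,9}.
Refine {3,4,8,10} on symbol R: members go to different blocks, giving {3,10} and {4,8}.
Stable partition: {1,2} | {3,10} | {6,9} | {4,8} — 4 equivalence classes.

4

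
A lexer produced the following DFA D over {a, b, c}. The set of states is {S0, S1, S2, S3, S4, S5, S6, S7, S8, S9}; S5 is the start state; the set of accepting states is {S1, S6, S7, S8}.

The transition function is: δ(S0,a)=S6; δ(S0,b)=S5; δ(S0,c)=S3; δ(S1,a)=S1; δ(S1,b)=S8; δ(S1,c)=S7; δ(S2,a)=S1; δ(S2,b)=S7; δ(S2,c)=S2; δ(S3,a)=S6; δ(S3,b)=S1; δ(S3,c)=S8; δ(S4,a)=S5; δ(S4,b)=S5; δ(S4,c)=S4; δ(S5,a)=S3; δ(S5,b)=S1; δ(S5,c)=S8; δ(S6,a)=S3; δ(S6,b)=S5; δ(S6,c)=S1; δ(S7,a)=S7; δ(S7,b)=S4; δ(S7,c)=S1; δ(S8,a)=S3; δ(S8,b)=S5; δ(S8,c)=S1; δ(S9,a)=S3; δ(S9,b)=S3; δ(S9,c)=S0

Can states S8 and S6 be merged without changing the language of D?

Yes

States {S0,S2,S9} cannot be reached from the start state, so discard them.
Start with accepting vs non-accepting: {S1,S6,S7,S8} | {S3,S4,S5}.
On input a, block {S1,S6,S7,S8} splits into {S1,S7} and {S6,S8}.
On input b, block {S1,S7} splits into {S1} and {S7}.
Refine {S3,S4,S5} on symbol a: members go to different blocks, giving {S4,S5} and {S3}.
Refine {S4,S5} on symbol a: members go to different blocks, giving {S4} and {S5}.
The partition is now stable with 6 blocks: {S1} | {S4} | {S6,S8} | {S7} | {S3} | {S5}.
S8 and S6 lie in the same block of the stable partition, so they are equivalent — no string distinguishes them.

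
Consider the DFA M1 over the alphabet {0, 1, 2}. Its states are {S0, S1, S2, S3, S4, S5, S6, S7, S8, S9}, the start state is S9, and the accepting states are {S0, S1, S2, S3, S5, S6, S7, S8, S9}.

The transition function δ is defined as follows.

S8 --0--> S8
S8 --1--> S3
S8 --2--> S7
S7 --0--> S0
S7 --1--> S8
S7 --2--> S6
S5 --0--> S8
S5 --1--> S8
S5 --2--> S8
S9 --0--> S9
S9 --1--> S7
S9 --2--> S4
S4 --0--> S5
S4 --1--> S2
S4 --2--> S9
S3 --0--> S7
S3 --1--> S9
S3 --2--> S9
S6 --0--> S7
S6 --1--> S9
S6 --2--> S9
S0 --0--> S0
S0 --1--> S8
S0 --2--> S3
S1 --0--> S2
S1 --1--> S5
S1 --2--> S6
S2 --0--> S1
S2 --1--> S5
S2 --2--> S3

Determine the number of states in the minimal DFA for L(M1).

7

All states are reachable from the start state.
Start with accepting vs non-accepting: {S0,S1,S2,S3,S5,S6,S7,S8,S9} | {S4}.
Split {S0,S1,S2,S3,S5,S6,S7,S8,S9} by δ(·,2) → {S0,S1,S2,S3,S5,S6,S7,S8} and {S9}.
Refine {S0,S1,S2,S3,S5,S6,S7,S8} on symbol 1: members go to different blocks, giving {S0,S1,S2,S5,S7,S8} and {S3,S6}.
Refine {S0,S1,S2,S5,S7,S8} on symbol 1: members go to different blocks, giving {S0,S1,S2,S5,S7} and {S8}.
On input 0, block {S0,S1,S2,S5,S7} splits into {S0,S1,S2,S7} and {S5}.
Split {S0,S1,S2,S7} by δ(·,1) → {S0,S7} and {S1,S2}.
The partition is now stable with 7 blocks: {S0,S7} | {S4} | {S9} | {S3,S6} | {S8} | {S5} | {S1,S2}.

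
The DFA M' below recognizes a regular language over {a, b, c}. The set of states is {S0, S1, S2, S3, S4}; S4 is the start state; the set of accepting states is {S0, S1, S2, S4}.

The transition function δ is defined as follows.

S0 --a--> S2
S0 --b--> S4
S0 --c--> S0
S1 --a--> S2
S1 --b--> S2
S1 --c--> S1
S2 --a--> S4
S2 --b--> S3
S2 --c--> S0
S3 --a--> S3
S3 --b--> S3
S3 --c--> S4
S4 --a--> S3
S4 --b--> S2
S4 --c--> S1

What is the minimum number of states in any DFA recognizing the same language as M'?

Initial partition by acceptance: {S0,S1,S2,S4} | {S3}.
Refine {S0,S1,S2,S4} on symbol a: members go to different blocks, giving {S0,S1,S2} and {S4}.
Refine {S0,S1,S2} on symbol a: members go to different blocks, giving {S0,S1} and {S2}.
On input b, block {S0,S1} splits into {S0} and {S1}.
Stable partition: {S0} | {S3} | {S4} | {S2} | {S1} — 5 equivalence classes.

5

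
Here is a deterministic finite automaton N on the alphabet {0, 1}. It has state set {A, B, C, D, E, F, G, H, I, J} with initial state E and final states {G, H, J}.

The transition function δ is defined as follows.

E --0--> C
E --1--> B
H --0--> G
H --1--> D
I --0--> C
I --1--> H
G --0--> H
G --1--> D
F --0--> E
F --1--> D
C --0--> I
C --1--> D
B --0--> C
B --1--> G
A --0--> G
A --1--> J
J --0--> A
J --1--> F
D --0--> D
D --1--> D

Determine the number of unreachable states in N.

BFS from E reaches {B, C, D, E, G, H, I}; the 3 state(s) A, F, J are never visited.

3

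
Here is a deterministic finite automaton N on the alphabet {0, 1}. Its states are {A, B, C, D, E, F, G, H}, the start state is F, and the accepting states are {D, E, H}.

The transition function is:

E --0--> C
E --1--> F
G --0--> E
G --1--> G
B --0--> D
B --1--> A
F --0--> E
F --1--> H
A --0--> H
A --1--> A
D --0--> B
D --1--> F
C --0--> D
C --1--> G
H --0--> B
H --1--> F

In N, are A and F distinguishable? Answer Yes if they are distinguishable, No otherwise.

Yes

All states are reachable from the start state.
Initial partition by acceptance: {D,E,H} | {A,B,C,F,G}.
Split {A,B,C,F,G} by δ(·,1) → {A,B,C,G} and {F}.
The partition is now stable with 3 blocks: {D,E,H} | {A,B,C,G} | {F}.
A and F end up in different blocks, so they are distinguishable. For instance, the string '1' is accepted from only F.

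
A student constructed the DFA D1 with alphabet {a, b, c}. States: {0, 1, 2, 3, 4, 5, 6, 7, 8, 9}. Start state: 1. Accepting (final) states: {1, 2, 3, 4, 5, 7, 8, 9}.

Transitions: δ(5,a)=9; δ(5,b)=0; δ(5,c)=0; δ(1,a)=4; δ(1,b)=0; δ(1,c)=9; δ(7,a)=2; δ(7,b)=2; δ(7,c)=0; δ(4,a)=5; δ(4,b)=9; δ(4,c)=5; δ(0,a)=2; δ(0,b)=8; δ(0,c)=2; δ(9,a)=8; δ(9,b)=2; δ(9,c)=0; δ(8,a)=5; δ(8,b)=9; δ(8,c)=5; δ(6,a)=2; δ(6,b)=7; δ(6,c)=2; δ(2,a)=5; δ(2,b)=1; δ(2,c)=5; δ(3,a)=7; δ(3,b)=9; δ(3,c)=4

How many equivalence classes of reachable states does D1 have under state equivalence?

6

States {3,6,7} cannot be reached from the start state, so discard them.
P0 = {1,2,4,5,8,9} | {0}.
On input b, block {1,2,4,5,8,9} splits into {2,4,8,9} and {1,5}.
Refine {2,4,8,9} on symbol a: members go to different blocks, giving {2,4,8} and {9}.
Refine {2,4,8} on symbol b: members go to different blocks, giving {4,8} and {2}.
Refine {1,5} on symbol a: members go to different blocks, giving {1} and {5}.
Stable partition: {4,8} | {0} | {1} | {9} | {2} | {5} — 6 equivalence classes.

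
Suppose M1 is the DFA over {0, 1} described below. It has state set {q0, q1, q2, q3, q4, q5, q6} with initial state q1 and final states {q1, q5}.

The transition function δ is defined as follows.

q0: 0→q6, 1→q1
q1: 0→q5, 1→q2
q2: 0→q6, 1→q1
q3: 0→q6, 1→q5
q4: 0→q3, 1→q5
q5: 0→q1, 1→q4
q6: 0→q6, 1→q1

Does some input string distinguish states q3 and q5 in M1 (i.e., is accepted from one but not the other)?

Yes

First remove the unreachable states {q0}; 6 states remain.
Initial partition by acceptance: {q1,q5} | {q2,q3,q4,q6}.
The partition is now stable with 2 blocks: {q1,q5} | {q2,q3,q4,q6}.
q3 and q5 end up in different blocks, so they are distinguishable. For instance, the string 'ε' is accepted from only q5.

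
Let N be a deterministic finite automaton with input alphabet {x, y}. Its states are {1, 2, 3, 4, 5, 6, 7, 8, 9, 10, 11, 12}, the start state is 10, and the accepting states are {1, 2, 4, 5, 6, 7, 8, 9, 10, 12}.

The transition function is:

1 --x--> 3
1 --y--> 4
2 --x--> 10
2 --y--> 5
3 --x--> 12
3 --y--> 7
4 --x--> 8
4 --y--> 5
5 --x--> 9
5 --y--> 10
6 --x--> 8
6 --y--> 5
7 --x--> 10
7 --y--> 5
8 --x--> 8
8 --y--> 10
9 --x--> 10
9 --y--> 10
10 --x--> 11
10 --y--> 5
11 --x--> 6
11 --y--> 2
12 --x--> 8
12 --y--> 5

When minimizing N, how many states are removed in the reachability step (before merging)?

5

BFS from 10 reaches {2, 5, 6, 8, 9, 10, 11}; the 5 state(s) 1, 3, 4, 7, 12 are never visited.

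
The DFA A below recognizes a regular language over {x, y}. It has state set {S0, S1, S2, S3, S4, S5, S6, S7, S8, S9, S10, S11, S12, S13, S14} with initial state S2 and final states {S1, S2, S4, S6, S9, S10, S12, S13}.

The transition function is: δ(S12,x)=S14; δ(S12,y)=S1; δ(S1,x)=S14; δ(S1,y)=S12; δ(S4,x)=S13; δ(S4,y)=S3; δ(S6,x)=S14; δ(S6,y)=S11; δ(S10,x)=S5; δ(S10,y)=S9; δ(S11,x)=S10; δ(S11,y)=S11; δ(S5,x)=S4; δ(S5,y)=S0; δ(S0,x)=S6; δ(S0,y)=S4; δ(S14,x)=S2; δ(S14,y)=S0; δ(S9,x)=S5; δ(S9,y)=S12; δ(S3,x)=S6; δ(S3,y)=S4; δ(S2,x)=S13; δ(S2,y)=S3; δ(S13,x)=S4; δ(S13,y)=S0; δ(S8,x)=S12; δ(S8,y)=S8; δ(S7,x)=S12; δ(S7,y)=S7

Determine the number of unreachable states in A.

2

BFS from S2 reaches {S0, S1, S2, S3, S4, S5, S6, S9, S10, S11, S12, S13, S14}; the 2 state(s) S7, S8 are never visited.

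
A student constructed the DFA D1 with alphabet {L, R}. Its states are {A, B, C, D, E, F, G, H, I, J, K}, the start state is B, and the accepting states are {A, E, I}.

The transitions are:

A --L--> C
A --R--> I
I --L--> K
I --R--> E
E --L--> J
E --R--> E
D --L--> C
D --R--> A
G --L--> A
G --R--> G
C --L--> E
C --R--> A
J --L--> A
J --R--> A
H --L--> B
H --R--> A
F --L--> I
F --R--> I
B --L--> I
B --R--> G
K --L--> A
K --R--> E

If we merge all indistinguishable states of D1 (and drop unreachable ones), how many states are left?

3

First remove the unreachable states {D,F,H}; 8 states remain.
Initial partition by acceptance: {A,E,I} | {B,C,G,J,K}.
On input R, block {B,C,G,J,K} splits into {C,J,K} and {B,G}.
The partition is now stable with 3 blocks: {A,E,I} | {C,J,K} | {B,G}.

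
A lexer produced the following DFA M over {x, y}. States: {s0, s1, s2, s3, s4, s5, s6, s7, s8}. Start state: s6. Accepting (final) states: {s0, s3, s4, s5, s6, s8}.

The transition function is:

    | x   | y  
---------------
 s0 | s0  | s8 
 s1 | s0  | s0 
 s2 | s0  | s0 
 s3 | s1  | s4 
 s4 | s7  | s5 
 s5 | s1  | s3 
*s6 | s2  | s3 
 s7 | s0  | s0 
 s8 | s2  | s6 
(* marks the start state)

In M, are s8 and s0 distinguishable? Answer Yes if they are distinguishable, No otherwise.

All states are reachable from the start state.
Start with accepting vs non-accepting: {s0,s3,s4,s5,s6,s8} | {s1,s2,s7}.
Refine {s0,s3,s4,s5,s6,s8} on symbol x: members go to different blocks, giving {s3,s4,s5,s6,s8} and {s0}.
No further refinement is possible. Final partition (3 blocks): {s3,s4,s5,s6,s8} | {s1,s2,s7} | {s0}.
s8 and s0 end up in different blocks, so they are distinguishable. For instance, the string 'x' is accepted from only s0.

Yes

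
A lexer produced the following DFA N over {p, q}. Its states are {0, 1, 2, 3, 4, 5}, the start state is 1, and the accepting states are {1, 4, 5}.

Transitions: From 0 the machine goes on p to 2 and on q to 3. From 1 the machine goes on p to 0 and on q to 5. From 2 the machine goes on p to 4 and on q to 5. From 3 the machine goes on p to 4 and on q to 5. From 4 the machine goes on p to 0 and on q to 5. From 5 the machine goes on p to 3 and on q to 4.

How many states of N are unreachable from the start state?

0

A breadth-first search from the start state visits every state.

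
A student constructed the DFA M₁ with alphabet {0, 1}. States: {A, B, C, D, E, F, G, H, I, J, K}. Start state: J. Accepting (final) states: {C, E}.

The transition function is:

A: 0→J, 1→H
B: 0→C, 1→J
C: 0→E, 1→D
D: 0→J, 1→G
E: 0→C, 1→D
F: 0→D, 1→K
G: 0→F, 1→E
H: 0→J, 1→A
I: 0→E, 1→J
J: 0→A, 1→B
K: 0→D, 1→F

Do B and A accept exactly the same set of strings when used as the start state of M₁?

States {I} cannot be reached from the start state, so discard them.
Initial partition by acceptance: {C,E} | {A,B,D,F,G,H,J,K}.
On input 0, block {A,B,D,F,G,H,J,K} splits into {A,D,F,G,H,J,K} and {B}.
Split {A,D,F,G,H,J,K} by δ(·,1) → {A,D,F,H,K} and {G} and {J}.
Refine {A,D,F,H,K} on symbol 0: members go to different blocks, giving {A,D,H} and {F,K}.
On input 1, block {A,D,H} splits into {A,H} and {D}.
Stable partition: {C,E} | {A,H} | {B} | {G} | {J} | {F,K} | {D} — 7 equivalence classes.
B and A end up in different blocks, so they are distinguishable. For instance, the string '0' is accepted from only B.

No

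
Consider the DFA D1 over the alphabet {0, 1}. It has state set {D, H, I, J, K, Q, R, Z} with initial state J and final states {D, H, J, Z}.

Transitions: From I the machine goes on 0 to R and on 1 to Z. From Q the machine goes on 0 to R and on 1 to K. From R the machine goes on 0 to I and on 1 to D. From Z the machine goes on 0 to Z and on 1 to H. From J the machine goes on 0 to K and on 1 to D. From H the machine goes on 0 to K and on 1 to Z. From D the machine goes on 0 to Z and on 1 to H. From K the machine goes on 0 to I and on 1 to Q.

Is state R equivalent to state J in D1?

Every state is reachable, so we keep all 8.
Initial partition by acceptance: {D,H,J,Z} | {I,K,Q,R}.
Split {D,H,J,Z} by δ(·,0) → {D,Z} and {H,J}.
On input 1, block {I,K,Q,R} splits into {K,Q} and {I,R}.
Stable partition: {D,Z} | {K,Q} | {H,J} | {I,R} — 4 equivalence classes.
R and J end up in different blocks, so they are distinguishable. For instance, the string 'ε' is accepted from only J.

No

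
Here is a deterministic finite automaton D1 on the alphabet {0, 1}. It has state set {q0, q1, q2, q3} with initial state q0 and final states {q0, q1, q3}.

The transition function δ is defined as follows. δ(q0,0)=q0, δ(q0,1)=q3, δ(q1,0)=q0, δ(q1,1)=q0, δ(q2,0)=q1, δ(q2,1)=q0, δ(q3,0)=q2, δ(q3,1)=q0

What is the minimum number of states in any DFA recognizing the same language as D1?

4

Every state is reachable, so we keep all 4.
P0 = {q0,q1,q3} | {q2}.
Split {q0,q1,q3} by δ(·,0) → {q0,q1} and {q3}.
Refine {q0,q1} on symbol 1: members go to different blocks, giving {q0} and {q1}.
No further refinement is possible. Final partition (4 blocks): {q0} | {q2} | {q3} | {q1}.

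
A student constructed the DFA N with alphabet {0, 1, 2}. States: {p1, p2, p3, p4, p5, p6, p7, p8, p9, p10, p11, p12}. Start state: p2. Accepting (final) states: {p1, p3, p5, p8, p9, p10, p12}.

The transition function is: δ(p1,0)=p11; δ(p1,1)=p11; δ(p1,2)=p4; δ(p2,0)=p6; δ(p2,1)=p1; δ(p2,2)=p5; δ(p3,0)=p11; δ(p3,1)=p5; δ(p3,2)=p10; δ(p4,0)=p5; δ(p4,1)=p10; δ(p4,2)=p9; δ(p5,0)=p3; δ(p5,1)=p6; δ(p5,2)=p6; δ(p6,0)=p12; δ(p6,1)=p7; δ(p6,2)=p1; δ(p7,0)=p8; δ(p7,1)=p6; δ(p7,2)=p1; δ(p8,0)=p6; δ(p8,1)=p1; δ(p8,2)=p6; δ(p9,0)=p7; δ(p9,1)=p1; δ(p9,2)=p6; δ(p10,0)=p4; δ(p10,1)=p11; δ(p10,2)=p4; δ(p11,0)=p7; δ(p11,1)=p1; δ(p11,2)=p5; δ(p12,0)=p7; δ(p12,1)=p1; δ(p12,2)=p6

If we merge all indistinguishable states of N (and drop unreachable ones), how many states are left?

8

All states are reachable from the start state.
P0 = {p1,p3,p5,p8,p9,p10,p12} | {p2,p4,p6,p7,p11}.
Refine {p1,p3,p5,p8,p9,p10,p12} on symbol 0: members go to different blocks, giving {p1,p3,p8,p9,p10,p12} and {p5}.
Refine {p1,p3,p8,p9,p10,p12} on symbol 1: members go to different blocks, giving {p8,p9,p12} and {p1,p10} and {p3}.
Split {p2,p4,p6,p7,p11} by δ(·,0) → {p2,p11} and {p6,p7} and {p4}.
Split {p1,p10} by δ(·,0) → {p1} and {p10}.
Stable partition: {p8,p9,p12} | {p2,p11} | {p5} | {p1} | {p3} | {p6,p7} | {p4} | {p10} — 8 equivalence classes.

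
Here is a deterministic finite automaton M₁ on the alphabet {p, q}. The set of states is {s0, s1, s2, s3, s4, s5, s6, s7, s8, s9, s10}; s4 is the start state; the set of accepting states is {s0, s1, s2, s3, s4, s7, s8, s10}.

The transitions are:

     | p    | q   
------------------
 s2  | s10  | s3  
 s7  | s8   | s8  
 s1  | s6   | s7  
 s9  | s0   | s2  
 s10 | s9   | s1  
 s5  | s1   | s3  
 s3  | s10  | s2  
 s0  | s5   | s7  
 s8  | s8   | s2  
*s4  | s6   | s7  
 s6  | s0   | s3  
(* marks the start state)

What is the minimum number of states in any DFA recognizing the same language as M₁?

All states are reachable from the start state.
Initial partition by acceptance: {s0,s1,s2,s3,s4,s7,s8,s10} | {s5,s6,s9}.
On input p, block {s0,s1,s2,s3,s4,s7,s8,s10} splits into {s0,s1,s4,s10} and {s2,s3,s7,s8}.
On input q, block {s0,s1,s4,s10} splits into {s0,s1,s4} and {s10}.
Refine {s2,s3,s7,s8} on symbol p: members go to different blocks, giving {s2,s3} and {s7,s8}.
Refine {s7,s8} on symbol q: members go to different blocks, giving {s7} and {s8}.
No further refinement is possible. Final partition (6 blocks): {s0,s1,s4} | {s5,s6,s9} | {s2,s3} | {s10} | {s7} | {s8}.

6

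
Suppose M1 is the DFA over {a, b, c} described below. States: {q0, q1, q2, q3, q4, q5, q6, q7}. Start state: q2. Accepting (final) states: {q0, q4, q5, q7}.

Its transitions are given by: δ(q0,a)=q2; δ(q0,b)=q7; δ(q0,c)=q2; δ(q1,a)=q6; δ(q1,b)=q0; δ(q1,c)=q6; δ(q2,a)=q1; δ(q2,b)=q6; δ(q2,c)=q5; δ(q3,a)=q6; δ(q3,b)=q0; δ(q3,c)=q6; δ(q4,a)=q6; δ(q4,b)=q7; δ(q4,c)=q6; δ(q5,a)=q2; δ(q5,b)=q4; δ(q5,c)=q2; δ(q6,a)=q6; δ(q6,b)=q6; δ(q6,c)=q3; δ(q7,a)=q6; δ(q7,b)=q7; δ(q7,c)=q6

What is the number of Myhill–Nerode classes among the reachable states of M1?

P0 = {q0,q4,q5,q7} | {q1,q2,q3,q6}.
Split {q1,q2,q3,q6} by δ(·,b) → {q1,q3} and {q2,q6}.
On input a, block {q2,q6} splits into {q2} and {q6}.
On input a, block {q0,q4,q5,q7} splits into {q0,q5} and {q4,q7}.
No further refinement is possible. Final partition (5 blocks): {q0,q5} | {q1,q3} | {q2} | {q6} | {q4,q7}.

5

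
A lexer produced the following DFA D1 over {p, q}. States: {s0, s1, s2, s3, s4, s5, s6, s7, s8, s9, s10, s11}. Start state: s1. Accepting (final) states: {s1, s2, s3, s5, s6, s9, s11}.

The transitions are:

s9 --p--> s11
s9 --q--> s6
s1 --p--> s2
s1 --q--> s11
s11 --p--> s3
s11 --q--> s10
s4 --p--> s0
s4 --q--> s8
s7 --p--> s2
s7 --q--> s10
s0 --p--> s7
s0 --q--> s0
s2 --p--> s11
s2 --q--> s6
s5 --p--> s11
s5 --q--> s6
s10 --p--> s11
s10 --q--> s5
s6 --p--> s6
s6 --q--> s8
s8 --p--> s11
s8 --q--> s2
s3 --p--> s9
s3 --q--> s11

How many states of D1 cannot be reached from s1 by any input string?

Starting at s1 and following transitions, the reachable set is {s1, s2, s3, s5, s6, s8, s9, s10, s11}. That leaves s0, s4, s7 unreachable — 3 in total.

3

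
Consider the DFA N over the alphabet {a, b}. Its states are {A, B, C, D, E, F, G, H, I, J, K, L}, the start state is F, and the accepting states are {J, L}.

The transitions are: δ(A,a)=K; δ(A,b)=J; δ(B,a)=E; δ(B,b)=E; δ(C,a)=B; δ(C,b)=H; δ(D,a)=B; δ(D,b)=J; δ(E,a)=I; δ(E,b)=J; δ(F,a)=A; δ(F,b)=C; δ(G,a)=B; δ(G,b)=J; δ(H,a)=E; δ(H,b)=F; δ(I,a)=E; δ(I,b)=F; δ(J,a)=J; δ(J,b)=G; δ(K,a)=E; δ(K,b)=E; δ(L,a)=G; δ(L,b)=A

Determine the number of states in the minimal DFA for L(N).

First remove the unreachable states {D,L}; 10 states remain.
Initial partition by acceptance: {J} | {A,B,C,E,F,G,H,I,K}.
Refine {A,B,C,E,F,G,H,I,K} on symbol b: members go to different blocks, giving {B,C,F,H,I,K} and {A,E,G}.
Split {B,C,F,H,I,K} by δ(·,a) → {B,F,H,I,K} and {C}.
Split {B,F,H,I,K} by δ(·,b) → {B,K} and {H,I} and {F}.
On input a, block {A,E,G} splits into {A,G} and {E}.
Stable partition: {J} | {B,K} | {A,G} | {C} | {H,I} | {F} | {E} — 7 equivalence classes.

7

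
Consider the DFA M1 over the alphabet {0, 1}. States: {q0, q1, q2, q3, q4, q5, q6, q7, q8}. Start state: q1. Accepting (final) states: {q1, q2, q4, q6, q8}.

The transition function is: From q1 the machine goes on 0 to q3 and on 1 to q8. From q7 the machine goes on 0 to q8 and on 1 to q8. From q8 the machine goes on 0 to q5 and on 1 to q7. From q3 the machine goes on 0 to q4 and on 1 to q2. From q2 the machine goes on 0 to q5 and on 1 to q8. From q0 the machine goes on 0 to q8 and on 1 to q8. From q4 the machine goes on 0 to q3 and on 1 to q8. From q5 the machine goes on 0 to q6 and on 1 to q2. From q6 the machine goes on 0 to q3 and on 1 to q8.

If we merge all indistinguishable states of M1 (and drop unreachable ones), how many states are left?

4

States {q0} cannot be reached from the start state, so discard them.
Initial partition by acceptance: {q1,q2,q4,q6,q8} | {q3,q5,q7}.
On input 1, block {q1,q2,q4,q6,q8} splits into {q1,q2,q4,q6} and {q8}.
On input 0, block {q3,q5,q7} splits into {q3,q5} and {q7}.
No further refinement is possible. Final partition (4 blocks): {q1,q2,q4,q6} | {q3,q5} | {q8} | {q7}.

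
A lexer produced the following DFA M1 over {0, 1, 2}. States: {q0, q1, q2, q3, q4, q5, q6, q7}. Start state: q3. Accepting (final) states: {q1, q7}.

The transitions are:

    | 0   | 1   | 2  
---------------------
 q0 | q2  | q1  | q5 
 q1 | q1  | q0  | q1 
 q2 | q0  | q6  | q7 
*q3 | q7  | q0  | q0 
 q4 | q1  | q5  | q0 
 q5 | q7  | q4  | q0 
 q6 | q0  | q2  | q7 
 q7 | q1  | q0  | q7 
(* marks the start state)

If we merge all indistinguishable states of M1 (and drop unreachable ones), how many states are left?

Every state is reachable, so we keep all 8.
Start with accepting vs non-accepting: {q1,q7} | {q0,q2,q3,q4,q5,q6}.
On input 0, block {q0,q2,q3,q4,q5,q6} splits into {q0,q2,q6} and {q3,q4,q5}.
Split {q0,q2,q6} by δ(·,1) → {q2,q6} and {q0}.
Split {q3,q4,q5} by δ(·,1) → {q4,q5} and {q3}.
The partition is now stable with 5 blocks: {q1,q7} | {q2,q6} | {q4,q5} | {q0} | {q3}.

5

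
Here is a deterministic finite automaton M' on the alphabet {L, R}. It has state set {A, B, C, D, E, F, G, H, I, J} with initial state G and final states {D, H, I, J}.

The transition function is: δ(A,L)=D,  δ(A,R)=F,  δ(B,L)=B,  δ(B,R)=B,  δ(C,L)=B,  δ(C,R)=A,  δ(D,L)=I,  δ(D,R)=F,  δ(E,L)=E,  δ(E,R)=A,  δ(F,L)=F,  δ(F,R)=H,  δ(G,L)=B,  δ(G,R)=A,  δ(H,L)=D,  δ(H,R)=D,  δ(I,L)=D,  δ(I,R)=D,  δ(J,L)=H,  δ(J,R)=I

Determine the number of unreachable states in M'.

No path from G leads to C, E, J; the other 7 states are all reachable.

3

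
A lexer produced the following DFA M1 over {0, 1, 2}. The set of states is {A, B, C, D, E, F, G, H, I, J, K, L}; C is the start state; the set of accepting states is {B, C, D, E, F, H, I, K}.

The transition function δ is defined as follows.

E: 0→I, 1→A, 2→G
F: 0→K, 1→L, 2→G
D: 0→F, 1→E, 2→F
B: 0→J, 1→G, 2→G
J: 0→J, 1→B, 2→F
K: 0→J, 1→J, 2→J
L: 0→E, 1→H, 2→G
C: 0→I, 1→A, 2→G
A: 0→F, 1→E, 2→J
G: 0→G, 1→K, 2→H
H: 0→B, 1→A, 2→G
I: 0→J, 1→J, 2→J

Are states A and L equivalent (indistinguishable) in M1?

States {D} cannot be reached from the start state, so discard them.
Start with accepting vs non-accepting: {B,C,E,F,H,I,K} | {A,G,J,L}.
On input 0, block {B,C,E,F,H,I,K} splits into {C,E,F,H} and {B,I,K}.
Split {A,G,J,L} by δ(·,0) → {A,L} and {G,J}.
No further refinement is possible. Final partition (4 blocks): {C,E,F,H} | {A,L} | {B,I,K} | {G,J}.
A and L lie in the same block of the stable partition, so they are equivalent — no string distinguishes them.

Yes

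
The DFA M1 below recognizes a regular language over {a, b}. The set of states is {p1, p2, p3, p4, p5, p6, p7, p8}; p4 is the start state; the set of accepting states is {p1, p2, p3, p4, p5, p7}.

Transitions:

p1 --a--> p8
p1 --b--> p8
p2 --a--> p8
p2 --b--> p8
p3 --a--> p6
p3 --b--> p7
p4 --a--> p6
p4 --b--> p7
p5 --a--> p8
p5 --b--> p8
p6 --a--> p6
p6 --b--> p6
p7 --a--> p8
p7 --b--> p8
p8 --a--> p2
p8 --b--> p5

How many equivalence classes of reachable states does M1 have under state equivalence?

States {p1,p3} cannot be reached from the start state, so discard them.
P0 = {p2,p4,p5,p7} | {p6,p8}.
On input b, block {p2,p4,p5,p7} splits into {p2,p5,p7} and {p4}.
Split {p6,p8} by δ(·,a) → {p6} and {p8}.
No further refinement is possible. Final partition (4 blocks): {p2,p5,p7} | {p6} | {p4} | {p8}.

4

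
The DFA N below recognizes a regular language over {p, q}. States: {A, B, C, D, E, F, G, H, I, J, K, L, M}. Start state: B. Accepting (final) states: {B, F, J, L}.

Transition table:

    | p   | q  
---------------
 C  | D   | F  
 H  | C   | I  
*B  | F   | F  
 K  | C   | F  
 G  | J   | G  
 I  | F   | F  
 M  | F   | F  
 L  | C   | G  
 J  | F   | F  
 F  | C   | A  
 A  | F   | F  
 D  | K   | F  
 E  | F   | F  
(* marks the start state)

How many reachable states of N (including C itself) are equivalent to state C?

3

Reachable states from the start: {A,B,C,D,F,K}. Unreachable: {E,G,H,I,J,L,M} — drop them.
P0 = {B,F} | {A,C,D,K}.
Refine {B,F} on symbol p: members go to different blocks, giving {B} and {F}.
On input p, block {A,C,D,K} splits into {C,D,K} and {A}.
The partition is now stable with 4 blocks: {B} | {C,D,K} | {F} | {A}.
State C belongs to the block {C,D,K}, which has 3 states.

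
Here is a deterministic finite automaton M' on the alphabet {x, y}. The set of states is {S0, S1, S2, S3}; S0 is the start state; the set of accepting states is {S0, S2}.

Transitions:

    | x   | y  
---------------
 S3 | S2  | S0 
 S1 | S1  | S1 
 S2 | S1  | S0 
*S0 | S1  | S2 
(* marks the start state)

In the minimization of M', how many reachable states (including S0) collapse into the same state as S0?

2

First remove the unreachable states {S3}; 3 states remain.
P0 = {S0,S2} | {S1}.
Stable partition: {S0,S2} | {S1} — 2 equivalence classes.
The equivalence class containing S0 is {S0,S2}, of size 2.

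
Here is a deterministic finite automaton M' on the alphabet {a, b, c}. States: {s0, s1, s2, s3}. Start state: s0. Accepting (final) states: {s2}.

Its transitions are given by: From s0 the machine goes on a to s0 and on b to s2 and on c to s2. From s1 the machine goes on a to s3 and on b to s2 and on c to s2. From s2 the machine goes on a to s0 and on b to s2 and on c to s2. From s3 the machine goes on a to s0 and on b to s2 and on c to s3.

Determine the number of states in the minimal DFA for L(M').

2

States {s1,s3} cannot be reached from the start state, so discard them.
Start with accepting vs non-accepting: {s2} | {s0}.
The partition is now stable with 2 blocks: {s2} | {s0}.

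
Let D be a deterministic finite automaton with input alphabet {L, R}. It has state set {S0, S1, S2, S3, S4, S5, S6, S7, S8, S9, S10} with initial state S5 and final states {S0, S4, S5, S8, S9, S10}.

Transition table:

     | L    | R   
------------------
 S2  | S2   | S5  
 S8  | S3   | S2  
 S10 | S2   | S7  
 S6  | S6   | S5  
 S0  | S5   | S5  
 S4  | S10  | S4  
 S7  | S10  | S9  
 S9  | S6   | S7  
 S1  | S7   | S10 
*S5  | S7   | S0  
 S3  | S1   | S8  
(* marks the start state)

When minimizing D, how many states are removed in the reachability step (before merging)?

4

Starting at S5 and following transitions, the reachable set is {S0, S2, S5, S6, S7, S9, S10}. That leaves S1, S3, S4, S8 unreachable — 4 in total.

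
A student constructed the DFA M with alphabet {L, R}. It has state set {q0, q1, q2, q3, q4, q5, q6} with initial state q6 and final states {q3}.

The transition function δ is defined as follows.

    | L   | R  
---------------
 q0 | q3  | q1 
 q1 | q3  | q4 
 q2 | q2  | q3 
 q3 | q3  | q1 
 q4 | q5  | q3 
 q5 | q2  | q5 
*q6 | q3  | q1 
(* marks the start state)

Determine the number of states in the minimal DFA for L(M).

6

First remove the unreachable states {q0}; 6 states remain.
Start with accepting vs non-accepting: {q3} | {q1,q2,q4,q5,q6}.
Refine {q1,q2,q4,q5,q6} on symbol L: members go to different blocks, giving {q2,q4,q5} and {q1,q6}.
Refine {q2,q4,q5} on symbol R: members go to different blocks, giving {q2,q4} and {q5}.
On input L, block {q2,q4} splits into {q2} and {q4}.
Refine {q1,q6} on symbol R: members go to different blocks, giving {q1} and {q6}.
The partition is now stable with 6 blocks: {q3} | {q2} | {q1} | {q5} | {q4} | {q6}.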